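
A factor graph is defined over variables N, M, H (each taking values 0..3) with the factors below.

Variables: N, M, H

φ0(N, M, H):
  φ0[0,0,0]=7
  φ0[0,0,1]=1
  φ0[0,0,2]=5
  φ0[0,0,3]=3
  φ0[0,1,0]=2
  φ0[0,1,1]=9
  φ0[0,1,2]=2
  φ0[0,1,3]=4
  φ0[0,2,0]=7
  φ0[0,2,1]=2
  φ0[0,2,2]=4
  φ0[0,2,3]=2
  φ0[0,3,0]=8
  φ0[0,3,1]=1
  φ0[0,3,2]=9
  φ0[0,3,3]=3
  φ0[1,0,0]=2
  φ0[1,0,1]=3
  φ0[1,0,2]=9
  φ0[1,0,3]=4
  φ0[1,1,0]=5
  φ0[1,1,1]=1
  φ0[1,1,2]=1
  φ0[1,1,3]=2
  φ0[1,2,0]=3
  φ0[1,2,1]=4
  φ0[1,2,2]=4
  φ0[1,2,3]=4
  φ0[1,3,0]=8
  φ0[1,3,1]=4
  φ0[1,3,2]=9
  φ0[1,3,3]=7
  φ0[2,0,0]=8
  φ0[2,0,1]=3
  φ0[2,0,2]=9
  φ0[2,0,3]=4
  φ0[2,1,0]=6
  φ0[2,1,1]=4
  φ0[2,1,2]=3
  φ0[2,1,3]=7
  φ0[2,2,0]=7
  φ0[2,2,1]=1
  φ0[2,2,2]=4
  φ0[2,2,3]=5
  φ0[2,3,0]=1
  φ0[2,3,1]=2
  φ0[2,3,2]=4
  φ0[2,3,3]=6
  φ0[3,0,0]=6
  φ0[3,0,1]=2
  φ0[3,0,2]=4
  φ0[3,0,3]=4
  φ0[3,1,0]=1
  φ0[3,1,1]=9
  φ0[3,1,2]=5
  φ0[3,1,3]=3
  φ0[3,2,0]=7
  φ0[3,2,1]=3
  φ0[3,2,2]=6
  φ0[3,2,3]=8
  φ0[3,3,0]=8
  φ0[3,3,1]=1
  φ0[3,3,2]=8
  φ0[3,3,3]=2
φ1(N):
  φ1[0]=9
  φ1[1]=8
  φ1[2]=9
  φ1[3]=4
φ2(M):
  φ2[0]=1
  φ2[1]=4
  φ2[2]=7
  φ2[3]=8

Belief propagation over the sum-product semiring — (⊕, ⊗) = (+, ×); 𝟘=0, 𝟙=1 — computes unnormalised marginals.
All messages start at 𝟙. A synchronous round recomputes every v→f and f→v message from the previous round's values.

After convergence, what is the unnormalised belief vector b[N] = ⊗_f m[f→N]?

b[N] = [3213, 3064, 2943, 1632]

init: all messages = 𝟙 over 4 values
r1 m[φ0→N] = [69, 70, 74, 77]
r1 m[φ0→M] = [74, 64, 71, 81]
r1 m[φ0→H] = [86, 50, 86, 68]
r1 m[φ1→N] = [9, 8, 9, 4]
r1 m[φ2→M] = [1, 4, 7, 8]
r1 m[N→φ0] = [1, 1, 1, 1]
r1 m[N→φ1] = [1, 1, 1, 1]
r1 m[M→φ0] = [1, 1, 1, 1]
r1 m[M→φ2] = [1, 1, 1, 1]
r1 m[H→φ0] = [1, 1, 1, 1]
r2 m[φ0→N] = [69, 70, 74, 77]
r2 m[φ0→M] = [74, 64, 71, 81]
r2 m[φ0→H] = [86, 50, 86, 68]
r2 m[φ1→N] = [9, 8, 9, 4]
r2 m[φ2→M] = [1, 4, 7, 8]
r2 m[N→φ0] = [9, 8, 9, 4]
r2 m[N→φ1] = [69, 70, 74, 77]
r2 m[M→φ0] = [1, 4, 7, 8]
r2 m[M→φ2] = [74, 64, 71, 81]
r2 m[H→φ0] = [1, 1, 1, 1]
r3 m[φ0→N] = [357, 383, 327, 408]
r3 m[φ0→M] = [568, 477, 504, 606]
r3 m[φ0→H] = [3301, 1713, 3170, 2668]
r3 m[φ1→N] = [9, 8, 9, 4]
r3 m[φ2→M] = [1, 4, 7, 8]
r3 m[N→φ0] = [9, 8, 9, 4]
r3 m[N→φ1] = [69, 70, 74, 77]
r3 m[M→φ0] = [1, 4, 7, 8]
r3 m[M→φ2] = [74, 64, 71, 81]
r3 m[H→φ0] = [1, 1, 1, 1]
r4 m[φ0→N] = [357, 383, 327, 408]
r4 m[φ0→M] = [568, 477, 504, 606]
r4 m[φ0→H] = [3301, 1713, 3170, 2668]
r4 m[φ1→N] = [9, 8, 9, 4]
r4 m[φ2→M] = [1, 4, 7, 8]
r4 m[N→φ0] = [9, 8, 9, 4]
r4 m[N→φ1] = [357, 383, 327, 408]
r4 m[M→φ0] = [1, 4, 7, 8]
r4 m[M→φ2] = [568, 477, 504, 606]
r4 m[H→φ0] = [1, 1, 1, 1]
r5 m[φ0→N] = [357, 383, 327, 408]
r5 m[φ0→M] = [568, 477, 504, 606]
r5 m[φ0→H] = [3301, 1713, 3170, 2668]
r5 m[φ1→N] = [9, 8, 9, 4]
r5 m[φ2→M] = [1, 4, 7, 8]
r5 m[N→φ0] = [9, 8, 9, 4]
r5 m[N→φ1] = [357, 383, 327, 408]
r5 m[M→φ0] = [1, 4, 7, 8]
r5 m[M→φ2] = [568, 477, 504, 606]
r5 m[H→φ0] = [1, 1, 1, 1]
fixed point reached at round 5
b[N] = ⊗ incoming = [3213, 3064, 2943, 1632]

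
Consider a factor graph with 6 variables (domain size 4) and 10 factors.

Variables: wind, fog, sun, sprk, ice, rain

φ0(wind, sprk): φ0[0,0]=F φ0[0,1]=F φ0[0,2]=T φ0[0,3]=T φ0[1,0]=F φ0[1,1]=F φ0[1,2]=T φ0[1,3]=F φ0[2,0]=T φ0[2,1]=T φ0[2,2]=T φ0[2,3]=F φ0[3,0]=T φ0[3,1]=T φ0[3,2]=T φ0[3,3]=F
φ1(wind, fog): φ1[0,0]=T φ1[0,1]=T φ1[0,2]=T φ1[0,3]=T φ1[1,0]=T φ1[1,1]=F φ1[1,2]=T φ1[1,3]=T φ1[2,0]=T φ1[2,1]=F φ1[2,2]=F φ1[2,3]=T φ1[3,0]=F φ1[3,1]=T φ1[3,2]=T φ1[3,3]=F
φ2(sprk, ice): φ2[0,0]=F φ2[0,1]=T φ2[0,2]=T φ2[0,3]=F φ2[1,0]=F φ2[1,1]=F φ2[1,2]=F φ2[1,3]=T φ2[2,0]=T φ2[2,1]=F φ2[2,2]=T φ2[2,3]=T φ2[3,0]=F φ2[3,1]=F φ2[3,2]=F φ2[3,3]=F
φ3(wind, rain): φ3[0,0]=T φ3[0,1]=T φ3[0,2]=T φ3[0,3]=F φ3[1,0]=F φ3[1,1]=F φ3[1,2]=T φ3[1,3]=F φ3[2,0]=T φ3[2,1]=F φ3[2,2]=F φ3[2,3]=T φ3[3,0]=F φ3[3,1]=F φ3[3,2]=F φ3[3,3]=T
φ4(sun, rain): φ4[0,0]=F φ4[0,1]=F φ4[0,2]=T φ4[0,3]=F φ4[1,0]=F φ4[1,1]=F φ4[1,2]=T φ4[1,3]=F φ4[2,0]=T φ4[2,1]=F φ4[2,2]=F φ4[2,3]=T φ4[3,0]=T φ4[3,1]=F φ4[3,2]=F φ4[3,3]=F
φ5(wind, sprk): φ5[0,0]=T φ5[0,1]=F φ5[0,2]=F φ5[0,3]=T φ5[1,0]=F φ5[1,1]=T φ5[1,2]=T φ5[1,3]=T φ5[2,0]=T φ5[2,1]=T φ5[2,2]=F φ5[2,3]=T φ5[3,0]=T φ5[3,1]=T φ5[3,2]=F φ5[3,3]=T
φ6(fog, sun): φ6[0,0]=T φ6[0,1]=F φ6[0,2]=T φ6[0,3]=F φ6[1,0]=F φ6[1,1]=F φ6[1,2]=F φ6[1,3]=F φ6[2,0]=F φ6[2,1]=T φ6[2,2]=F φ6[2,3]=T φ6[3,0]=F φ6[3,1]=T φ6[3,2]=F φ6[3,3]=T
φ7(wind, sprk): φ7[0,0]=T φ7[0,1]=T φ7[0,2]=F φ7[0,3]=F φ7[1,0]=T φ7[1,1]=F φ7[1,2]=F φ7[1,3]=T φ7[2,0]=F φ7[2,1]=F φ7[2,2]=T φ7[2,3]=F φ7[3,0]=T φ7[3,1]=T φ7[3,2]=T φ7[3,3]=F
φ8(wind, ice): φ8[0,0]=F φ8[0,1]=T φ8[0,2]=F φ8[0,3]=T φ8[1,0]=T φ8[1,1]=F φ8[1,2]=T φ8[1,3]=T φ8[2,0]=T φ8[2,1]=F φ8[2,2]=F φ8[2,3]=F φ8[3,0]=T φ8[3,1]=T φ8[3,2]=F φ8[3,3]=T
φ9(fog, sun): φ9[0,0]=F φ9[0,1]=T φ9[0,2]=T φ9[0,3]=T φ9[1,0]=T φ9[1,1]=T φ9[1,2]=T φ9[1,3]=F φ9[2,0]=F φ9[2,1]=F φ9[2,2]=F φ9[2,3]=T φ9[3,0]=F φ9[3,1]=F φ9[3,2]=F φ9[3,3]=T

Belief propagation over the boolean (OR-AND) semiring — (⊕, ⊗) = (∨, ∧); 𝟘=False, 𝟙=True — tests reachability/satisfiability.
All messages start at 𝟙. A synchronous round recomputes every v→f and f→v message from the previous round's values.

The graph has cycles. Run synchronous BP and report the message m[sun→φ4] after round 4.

init: all messages = 𝟙 over 4 values
r1 m[φ0→wind] = [T, T, T, T]
r1 m[φ0→sprk] = [T, T, T, T]
r1 m[φ1→wind] = [T, T, T, T]
r1 m[φ1→fog] = [T, T, T, T]
r1 m[φ2→sprk] = [T, T, T, F]
r1 m[φ2→ice] = [T, T, T, T]
r1 m[φ3→wind] = [T, T, T, T]
r1 m[φ3→rain] = [T, T, T, T]
r1 m[φ4→sun] = [T, T, T, T]
r1 m[φ4→rain] = [T, F, T, T]
r1 m[φ5→wind] = [T, T, T, T]
r1 m[φ5→sprk] = [T, T, T, T]
r1 m[φ6→fog] = [T, F, T, T]
r1 m[φ6→sun] = [T, T, T, T]
r1 m[φ7→wind] = [T, T, T, T]
r1 m[φ7→sprk] = [T, T, T, T]
r1 m[φ8→wind] = [T, T, T, T]
r1 m[φ8→ice] = [T, T, T, T]
r1 m[φ9→fog] = [T, T, T, T]
r1 m[φ9→sun] = [T, T, T, T]
r1 m[wind→φ0] = [T, T, T, T]
r1 m[wind→φ1] = [T, T, T, T]
r1 m[wind→φ3] = [T, T, T, T]
r1 m[wind→φ5] = [T, T, T, T]
r1 m[wind→φ7] = [T, T, T, T]
r1 m[wind→φ8] = [T, T, T, T]
r1 m[fog→φ1] = [T, T, T, T]
r1 m[fog→φ6] = [T, T, T, T]
r1 m[fog→φ9] = [T, T, T, T]
r1 m[sun→φ4] = [T, T, T, T]
r1 m[sun→φ6] = [T, T, T, T]
r1 m[sun→φ9] = [T, T, T, T]
r1 m[sprk→φ0] = [T, T, T, T]
r1 m[sprk→φ2] = [T, T, T, T]
r1 m[sprk→φ5] = [T, T, T, T]
r1 m[sprk→φ7] = [T, T, T, T]
r1 m[ice→φ2] = [T, T, T, T]
r1 m[ice→φ8] = [T, T, T, T]
r1 m[rain→φ3] = [T, T, T, T]
r1 m[rain→φ4] = [T, T, T, T]
r2 m[φ0→wind] = [T, T, T, T]
r2 m[φ0→sprk] = [T, T, T, T]
r2 m[φ1→wind] = [T, T, T, T]
r2 m[φ1→fog] = [T, T, T, T]
r2 m[φ2→sprk] = [T, T, T, F]
r2 m[φ2→ice] = [T, T, T, T]
r2 m[φ3→wind] = [T, T, T, T]
r2 m[φ3→rain] = [T, T, T, T]
r2 m[φ4→sun] = [T, T, T, T]
r2 m[φ4→rain] = [T, F, T, T]
r2 m[φ5→wind] = [T, T, T, T]
r2 m[φ5→sprk] = [T, T, T, T]
r2 m[φ6→fog] = [T, F, T, T]
r2 m[φ6→sun] = [T, T, T, T]
r2 m[φ7→wind] = [T, T, T, T]
r2 m[φ7→sprk] = [T, T, T, T]
r2 m[φ8→wind] = [T, T, T, T]
r2 m[φ8→ice] = [T, T, T, T]
r2 m[φ9→fog] = [T, T, T, T]
r2 m[φ9→sun] = [T, T, T, T]
r2 m[wind→φ0] = [T, T, T, T]
r2 m[wind→φ1] = [T, T, T, T]
r2 m[wind→φ3] = [T, T, T, T]
r2 m[wind→φ5] = [T, T, T, T]
r2 m[wind→φ7] = [T, T, T, T]
r2 m[wind→φ8] = [T, T, T, T]
r2 m[fog→φ1] = [T, F, T, T]
r2 m[fog→φ6] = [T, T, T, T]
r2 m[fog→φ9] = [T, F, T, T]
r2 m[sun→φ4] = [T, T, T, T]
r2 m[sun→φ6] = [T, T, T, T]
r2 m[sun→φ9] = [T, T, T, T]
r2 m[sprk→φ0] = [T, T, T, F]
r2 m[sprk→φ2] = [T, T, T, T]
r2 m[sprk→φ5] = [T, T, T, F]
r2 m[sprk→φ7] = [T, T, T, F]
r2 m[ice→φ2] = [T, T, T, T]
r2 m[ice→φ8] = [T, T, T, T]
r2 m[rain→φ3] = [T, F, T, T]
r2 m[rain→φ4] = [T, T, T, T]
r3 m[φ0→wind] = [T, T, T, T]
r3 m[φ0→sprk] = [T, T, T, T]
r3 m[φ1→wind] = [T, T, T, T]
r3 m[φ1→fog] = [T, T, T, T]
r3 m[φ2→sprk] = [T, T, T, F]
r3 m[φ2→ice] = [T, T, T, T]
r3 m[φ3→wind] = [T, T, T, T]
r3 m[φ3→rain] = [T, T, T, T]
r3 m[φ4→sun] = [T, T, T, T]
r3 m[φ4→rain] = [T, F, T, T]
r3 m[φ5→wind] = [T, T, T, T]
r3 m[φ5→sprk] = [T, T, T, T]
r3 m[φ6→fog] = [T, F, T, T]
r3 m[φ6→sun] = [T, T, T, T]
r3 m[φ7→wind] = [T, T, T, T]
r3 m[φ7→sprk] = [T, T, T, T]
r3 m[φ8→wind] = [T, T, T, T]
r3 m[φ8→ice] = [T, T, T, T]
r3 m[φ9→fog] = [T, T, T, T]
r3 m[φ9→sun] = [F, T, T, T]
r3 m[wind→φ0] = [T, T, T, T]
r3 m[wind→φ1] = [T, T, T, T]
r3 m[wind→φ3] = [T, T, T, T]
r3 m[wind→φ5] = [T, T, T, T]
r3 m[wind→φ7] = [T, T, T, T]
r3 m[wind→φ8] = [T, T, T, T]
r3 m[fog→φ1] = [T, F, T, T]
r3 m[fog→φ6] = [T, T, T, T]
r3 m[fog→φ9] = [T, F, T, T]
r3 m[sun→φ4] = [T, T, T, T]
r3 m[sun→φ6] = [T, T, T, T]
r3 m[sun→φ9] = [T, T, T, T]
r3 m[sprk→φ0] = [T, T, T, F]
r3 m[sprk→φ2] = [T, T, T, T]
r3 m[sprk→φ5] = [T, T, T, F]
r3 m[sprk→φ7] = [T, T, T, F]
r3 m[ice→φ2] = [T, T, T, T]
r3 m[ice→φ8] = [T, T, T, T]
r3 m[rain→φ3] = [T, F, T, T]
r3 m[rain→φ4] = [T, T, T, T]
r4 m[φ0→wind] = [T, T, T, T]
r4 m[φ0→sprk] = [T, T, T, T]
r4 m[φ1→wind] = [T, T, T, T]
r4 m[φ1→fog] = [T, T, T, T]
r4 m[φ2→sprk] = [T, T, T, F]
r4 m[φ2→ice] = [T, T, T, T]
r4 m[φ3→wind] = [T, T, T, T]
r4 m[φ3→rain] = [T, T, T, T]
r4 m[φ4→sun] = [T, T, T, T]
r4 m[φ4→rain] = [T, F, T, T]
r4 m[φ5→wind] = [T, T, T, T]
r4 m[φ5→sprk] = [T, T, T, T]
r4 m[φ6→fog] = [T, F, T, T]
r4 m[φ6→sun] = [T, T, T, T]
r4 m[φ7→wind] = [T, T, T, T]
r4 m[φ7→sprk] = [T, T, T, T]
r4 m[φ8→wind] = [T, T, T, T]
r4 m[φ8→ice] = [T, T, T, T]
r4 m[φ9→fog] = [T, T, T, T]
r4 m[φ9→sun] = [F, T, T, T]
r4 m[wind→φ0] = [T, T, T, T]
r4 m[wind→φ1] = [T, T, T, T]
r4 m[wind→φ3] = [T, T, T, T]
r4 m[wind→φ5] = [T, T, T, T]
r4 m[wind→φ7] = [T, T, T, T]
r4 m[wind→φ8] = [T, T, T, T]
r4 m[fog→φ1] = [T, F, T, T]
r4 m[fog→φ6] = [T, T, T, T]
r4 m[fog→φ9] = [T, F, T, T]
r4 m[sun→φ4] = [F, T, T, T]
r4 m[sun→φ6] = [F, T, T, T]
r4 m[sun→φ9] = [T, T, T, T]
r4 m[sprk→φ0] = [T, T, T, F]
r4 m[sprk→φ2] = [T, T, T, T]
r4 m[sprk→φ5] = [T, T, T, F]
r4 m[sprk→φ7] = [T, T, T, F]
r4 m[ice→φ2] = [T, T, T, T]
r4 m[ice→φ8] = [T, T, T, T]
r4 m[rain→φ3] = [T, F, T, T]
r4 m[rain→φ4] = [T, T, T, T]

message @ round 4 = [F, T, T, T]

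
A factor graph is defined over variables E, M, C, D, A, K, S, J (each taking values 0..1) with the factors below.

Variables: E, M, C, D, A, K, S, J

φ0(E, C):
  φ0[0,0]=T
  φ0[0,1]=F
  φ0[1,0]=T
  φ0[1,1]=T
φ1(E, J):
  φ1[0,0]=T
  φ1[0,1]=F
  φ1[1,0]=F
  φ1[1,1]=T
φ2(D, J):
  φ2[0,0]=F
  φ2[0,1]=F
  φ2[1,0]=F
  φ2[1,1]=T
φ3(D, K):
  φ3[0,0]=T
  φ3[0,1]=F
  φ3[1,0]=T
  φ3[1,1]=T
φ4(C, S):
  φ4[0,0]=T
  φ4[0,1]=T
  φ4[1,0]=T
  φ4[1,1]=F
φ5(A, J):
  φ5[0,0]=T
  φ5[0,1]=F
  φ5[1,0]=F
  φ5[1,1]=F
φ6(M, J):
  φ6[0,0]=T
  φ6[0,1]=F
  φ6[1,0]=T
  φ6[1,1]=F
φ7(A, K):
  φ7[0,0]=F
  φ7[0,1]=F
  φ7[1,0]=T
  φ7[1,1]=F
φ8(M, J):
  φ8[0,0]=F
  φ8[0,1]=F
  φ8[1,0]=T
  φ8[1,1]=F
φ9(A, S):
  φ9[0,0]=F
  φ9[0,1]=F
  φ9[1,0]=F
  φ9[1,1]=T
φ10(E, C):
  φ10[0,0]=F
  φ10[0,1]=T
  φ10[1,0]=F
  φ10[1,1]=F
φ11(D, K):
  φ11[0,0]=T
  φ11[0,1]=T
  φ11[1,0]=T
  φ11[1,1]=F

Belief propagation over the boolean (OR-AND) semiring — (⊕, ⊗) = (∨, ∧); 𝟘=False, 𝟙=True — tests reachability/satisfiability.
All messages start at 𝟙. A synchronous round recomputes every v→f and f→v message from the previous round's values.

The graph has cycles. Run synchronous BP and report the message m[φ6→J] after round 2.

init: all messages = 𝟙 over 2 values
r1 m[φ0→E] = [T, T]
r1 m[φ0→C] = [T, T]
r1 m[φ1→E] = [T, T]
r1 m[φ1→J] = [T, T]
r1 m[φ2→D] = [F, T]
r1 m[φ2→J] = [F, T]
r1 m[φ3→D] = [T, T]
r1 m[φ3→K] = [T, T]
r1 m[φ4→C] = [T, T]
r1 m[φ4→S] = [T, T]
r1 m[φ5→A] = [T, F]
r1 m[φ5→J] = [T, F]
r1 m[φ6→M] = [T, T]
r1 m[φ6→J] = [T, F]
r1 m[φ7→A] = [F, T]
r1 m[φ7→K] = [T, F]
r1 m[φ8→M] = [F, T]
r1 m[φ8→J] = [T, F]
r1 m[φ9→A] = [F, T]
r1 m[φ9→S] = [F, T]
r1 m[φ10→E] = [T, F]
r1 m[φ10→C] = [F, T]
r1 m[φ11→D] = [T, T]
r1 m[φ11→K] = [T, T]
r1 m[E→φ0] = [T, T]
r1 m[E→φ1] = [T, T]
r1 m[E→φ10] = [T, T]
r1 m[M→φ6] = [T, T]
r1 m[M→φ8] = [T, T]
r1 m[C→φ0] = [T, T]
r1 m[C→φ4] = [T, T]
r1 m[C→φ10] = [T, T]
r1 m[D→φ2] = [T, T]
r1 m[D→φ3] = [T, T]
r1 m[D→φ11] = [T, T]
r1 m[A→φ5] = [T, T]
r1 m[A→φ7] = [T, T]
r1 m[A→φ9] = [T, T]
r1 m[K→φ3] = [T, T]
r1 m[K→φ7] = [T, T]
r1 m[K→φ11] = [T, T]
r1 m[S→φ4] = [T, T]
r1 m[S→φ9] = [T, T]
r1 m[J→φ1] = [T, T]
r1 m[J→φ2] = [T, T]
r1 m[J→φ5] = [T, T]
r1 m[J→φ6] = [T, T]
r1 m[J→φ8] = [T, T]
r2 m[φ0→E] = [T, T]
r2 m[φ0→C] = [T, T]
r2 m[φ1→E] = [T, T]
r2 m[φ1→J] = [T, T]
r2 m[φ2→D] = [F, T]
r2 m[φ2→J] = [F, T]
r2 m[φ3→D] = [T, T]
r2 m[φ3→K] = [T, T]
r2 m[φ4→C] = [T, T]
r2 m[φ4→S] = [T, T]
r2 m[φ5→A] = [T, F]
r2 m[φ5→J] = [T, F]
r2 m[φ6→M] = [T, T]
r2 m[φ6→J] = [T, F]
r2 m[φ7→A] = [F, T]
r2 m[φ7→K] = [T, F]
r2 m[φ8→M] = [F, T]
r2 m[φ8→J] = [T, F]
r2 m[φ9→A] = [F, T]
r2 m[φ9→S] = [F, T]
r2 m[φ10→E] = [T, F]
r2 m[φ10→C] = [F, T]
r2 m[φ11→D] = [T, T]
r2 m[φ11→K] = [T, T]
r2 m[E→φ0] = [T, F]
r2 m[E→φ1] = [T, F]
r2 m[E→φ10] = [T, T]
r2 m[M→φ6] = [F, T]
r2 m[M→φ8] = [T, T]
r2 m[C→φ0] = [F, T]
r2 m[C→φ4] = [F, T]
r2 m[C→φ10] = [T, T]
r2 m[D→φ2] = [T, T]
r2 m[D→φ3] = [F, T]
r2 m[D→φ11] = [F, T]
r2 m[A→φ5] = [F, T]
r2 m[A→φ7] = [F, F]
r2 m[A→φ9] = [F, F]
r2 m[K→φ3] = [T, F]
r2 m[K→φ7] = [T, T]
r2 m[K→φ11] = [T, F]
r2 m[S→φ4] = [F, T]
r2 m[S→φ9] = [T, T]
r2 m[J→φ1] = [F, F]
r2 m[J→φ2] = [T, F]
r2 m[J→φ5] = [F, F]
r2 m[J→φ6] = [F, F]
r2 m[J→φ8] = [F, F]

message @ round 2 = [T, F]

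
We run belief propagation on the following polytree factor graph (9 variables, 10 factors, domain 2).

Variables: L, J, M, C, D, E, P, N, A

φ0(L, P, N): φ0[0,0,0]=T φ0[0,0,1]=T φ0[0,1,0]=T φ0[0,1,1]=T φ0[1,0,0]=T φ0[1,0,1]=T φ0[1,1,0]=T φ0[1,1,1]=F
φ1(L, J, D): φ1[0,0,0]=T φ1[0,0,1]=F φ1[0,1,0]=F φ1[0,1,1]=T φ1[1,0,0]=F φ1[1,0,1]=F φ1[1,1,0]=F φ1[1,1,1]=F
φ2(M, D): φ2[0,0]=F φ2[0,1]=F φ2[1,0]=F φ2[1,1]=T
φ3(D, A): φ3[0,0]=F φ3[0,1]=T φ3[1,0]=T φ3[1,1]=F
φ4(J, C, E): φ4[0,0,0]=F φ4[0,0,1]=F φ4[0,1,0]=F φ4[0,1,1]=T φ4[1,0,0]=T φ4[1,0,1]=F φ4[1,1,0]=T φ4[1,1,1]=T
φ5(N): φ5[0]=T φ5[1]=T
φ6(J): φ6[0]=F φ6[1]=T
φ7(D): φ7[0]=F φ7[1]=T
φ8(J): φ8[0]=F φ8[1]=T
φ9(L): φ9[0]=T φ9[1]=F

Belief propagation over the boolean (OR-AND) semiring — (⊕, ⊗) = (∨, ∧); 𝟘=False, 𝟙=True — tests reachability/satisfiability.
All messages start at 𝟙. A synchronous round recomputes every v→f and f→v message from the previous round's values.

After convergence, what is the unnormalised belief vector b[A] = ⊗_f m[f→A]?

b[A] = [T, F]

init: all messages = 𝟙 over 2 values
r1 m[φ0→L] = [T, T]
r1 m[φ0→P] = [T, T]
r1 m[φ0→N] = [T, T]
r1 m[φ1→L] = [T, F]
r1 m[φ1→J] = [T, T]
r1 m[φ1→D] = [T, T]
r1 m[φ2→M] = [F, T]
r1 m[φ2→D] = [F, T]
r1 m[φ3→D] = [T, T]
r1 m[φ3→A] = [T, T]
r1 m[φ4→J] = [T, T]
r1 m[φ4→C] = [T, T]
r1 m[φ4→E] = [T, T]
r1 m[φ5→N] = [T, T]
r1 m[φ6→J] = [F, T]
r1 m[φ7→D] = [F, T]
r1 m[φ8→J] = [F, T]
r1 m[φ9→L] = [T, F]
r1 m[L→φ0] = [T, T]
r1 m[L→φ1] = [T, T]
r1 m[L→φ9] = [T, T]
r1 m[J→φ1] = [T, T]
r1 m[J→φ4] = [T, T]
r1 m[J→φ6] = [T, T]
r1 m[J→φ8] = [T, T]
r1 m[M→φ2] = [T, T]
r1 m[C→φ4] = [T, T]
r1 m[D→φ1] = [T, T]
r1 m[D→φ2] = [T, T]
r1 m[D→φ3] = [T, T]
r1 m[D→φ7] = [T, T]
r1 m[E→φ4] = [T, T]
r1 m[P→φ0] = [T, T]
r1 m[N→φ0] = [T, T]
r1 m[N→φ5] = [T, T]
r1 m[A→φ3] = [T, T]
r2 m[φ0→L] = [T, T]
r2 m[φ0→P] = [T, T]
r2 m[φ0→N] = [T, T]
r2 m[φ1→L] = [T, F]
r2 m[φ1→J] = [T, T]
r2 m[φ1→D] = [T, T]
r2 m[φ2→M] = [F, T]
r2 m[φ2→D] = [F, T]
r2 m[φ3→D] = [T, T]
r2 m[φ3→A] = [T, T]
r2 m[φ4→J] = [T, T]
r2 m[φ4→C] = [T, T]
r2 m[φ4→E] = [T, T]
r2 m[φ5→N] = [T, T]
r2 m[φ6→J] = [F, T]
r2 m[φ7→D] = [F, T]
r2 m[φ8→J] = [F, T]
r2 m[φ9→L] = [T, F]
r2 m[L→φ0] = [T, F]
r2 m[L→φ1] = [T, F]
r2 m[L→φ9] = [T, F]
r2 m[J→φ1] = [F, T]
r2 m[J→φ4] = [F, T]
r2 m[J→φ6] = [F, T]
r2 m[J→φ8] = [F, T]
r2 m[M→φ2] = [T, T]
r2 m[C→φ4] = [T, T]
r2 m[D→φ1] = [F, T]
r2 m[D→φ2] = [F, T]
r2 m[D→φ3] = [F, T]
r2 m[D→φ7] = [F, T]
r2 m[E→φ4] = [T, T]
r2 m[P→φ0] = [T, T]
r2 m[N→φ0] = [T, T]
r2 m[N→φ5] = [T, T]
r2 m[A→φ3] = [T, T]
r3 m[φ0→L] = [T, T]
r3 m[φ0→P] = [T, T]
r3 m[φ0→N] = [T, T]
r3 m[φ1→L] = [T, F]
r3 m[φ1→J] = [F, T]
r3 m[φ1→D] = [F, T]
r3 m[φ2→M] = [F, T]
r3 m[φ2→D] = [F, T]
r3 m[φ3→D] = [T, T]
r3 m[φ3→A] = [T, F]
r3 m[φ4→J] = [T, T]
r3 m[φ4→C] = [T, T]
r3 m[φ4→E] = [T, T]
r3 m[φ5→N] = [T, T]
r3 m[φ6→J] = [F, T]
r3 m[φ7→D] = [F, T]
r3 m[φ8→J] = [F, T]
r3 m[φ9→L] = [T, F]
r3 m[L→φ0] = [T, F]
r3 m[L→φ1] = [T, F]
r3 m[L→φ9] = [T, F]
r3 m[J→φ1] = [F, T]
r3 m[J→φ4] = [F, T]
r3 m[J→φ6] = [F, T]
r3 m[J→φ8] = [F, T]
r3 m[M→φ2] = [T, T]
r3 m[C→φ4] = [T, T]
r3 m[D→φ1] = [F, T]
r3 m[D→φ2] = [F, T]
r3 m[D→φ3] = [F, T]
r3 m[D→φ7] = [F, T]
r3 m[E→φ4] = [T, T]
r3 m[P→φ0] = [T, T]
r3 m[N→φ0] = [T, T]
r3 m[N→φ5] = [T, T]
r3 m[A→φ3] = [T, T]
r4 m[φ0→L] = [T, T]
r4 m[φ0→P] = [T, T]
r4 m[φ0→N] = [T, T]
r4 m[φ1→L] = [T, F]
r4 m[φ1→J] = [F, T]
r4 m[φ1→D] = [F, T]
r4 m[φ2→M] = [F, T]
r4 m[φ2→D] = [F, T]
r4 m[φ3→D] = [T, T]
r4 m[φ3→A] = [T, F]
r4 m[φ4→J] = [T, T]
r4 m[φ4→C] = [T, T]
r4 m[φ4→E] = [T, T]
r4 m[φ5→N] = [T, T]
r4 m[φ6→J] = [F, T]
r4 m[φ7→D] = [F, T]
r4 m[φ8→J] = [F, T]
r4 m[φ9→L] = [T, F]
r4 m[L→φ0] = [T, F]
r4 m[L→φ1] = [T, F]
r4 m[L→φ9] = [T, F]
r4 m[J→φ1] = [F, T]
r4 m[J→φ4] = [F, T]
r4 m[J→φ6] = [F, T]
r4 m[J→φ8] = [F, T]
r4 m[M→φ2] = [T, T]
r4 m[C→φ4] = [T, T]
r4 m[D→φ1] = [F, T]
r4 m[D→φ2] = [F, T]
r4 m[D→φ3] = [F, T]
r4 m[D→φ7] = [F, T]
r4 m[E→φ4] = [T, T]
r4 m[P→φ0] = [T, T]
r4 m[N→φ0] = [T, T]
r4 m[N→φ5] = [T, T]
r4 m[A→φ3] = [T, T]
fixed point reached at round 4
b[A] = ⊗ incoming = [T, F]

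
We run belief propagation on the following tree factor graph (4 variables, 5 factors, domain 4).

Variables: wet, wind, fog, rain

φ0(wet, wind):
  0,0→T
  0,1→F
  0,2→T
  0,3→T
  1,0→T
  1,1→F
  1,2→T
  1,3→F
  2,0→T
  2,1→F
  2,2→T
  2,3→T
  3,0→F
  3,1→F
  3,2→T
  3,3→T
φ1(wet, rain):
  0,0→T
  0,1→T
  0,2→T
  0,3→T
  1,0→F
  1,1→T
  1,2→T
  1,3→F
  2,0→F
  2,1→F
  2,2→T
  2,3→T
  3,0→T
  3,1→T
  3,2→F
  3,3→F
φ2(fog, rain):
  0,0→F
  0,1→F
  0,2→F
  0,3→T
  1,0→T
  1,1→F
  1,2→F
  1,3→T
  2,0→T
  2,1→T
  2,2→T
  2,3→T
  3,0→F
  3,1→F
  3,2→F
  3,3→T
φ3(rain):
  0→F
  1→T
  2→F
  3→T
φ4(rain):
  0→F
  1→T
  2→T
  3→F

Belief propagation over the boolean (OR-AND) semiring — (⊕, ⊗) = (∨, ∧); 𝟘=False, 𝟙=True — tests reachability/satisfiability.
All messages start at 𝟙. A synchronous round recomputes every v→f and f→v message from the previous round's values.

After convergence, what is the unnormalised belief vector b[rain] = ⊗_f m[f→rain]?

init: all messages = 𝟙 over 4 values
r1 m[φ0→wet] = [T, T, T, T]
r1 m[φ0→wind] = [T, F, T, T]
r1 m[φ1→wet] = [T, T, T, T]
r1 m[φ1→rain] = [T, T, T, T]
r1 m[φ2→fog] = [T, T, T, T]
r1 m[φ2→rain] = [T, T, T, T]
r1 m[φ3→rain] = [F, T, F, T]
r1 m[φ4→rain] = [F, T, T, F]
r1 m[wet→φ0] = [T, T, T, T]
r1 m[wet→φ1] = [T, T, T, T]
r1 m[wind→φ0] = [T, T, T, T]
r1 m[fog→φ2] = [T, T, T, T]
r1 m[rain→φ1] = [T, T, T, T]
r1 m[rain→φ2] = [T, T, T, T]
r1 m[rain→φ3] = [T, T, T, T]
r1 m[rain→φ4] = [T, T, T, T]
r2 m[φ0→wet] = [T, T, T, T]
r2 m[φ0→wind] = [T, F, T, T]
r2 m[φ1→wet] = [T, T, T, T]
r2 m[φ1→rain] = [T, T, T, T]
r2 m[φ2→fog] = [T, T, T, T]
r2 m[φ2→rain] = [T, T, T, T]
r2 m[φ3→rain] = [F, T, F, T]
r2 m[φ4→rain] = [F, T, T, F]
r2 m[wet→φ0] = [T, T, T, T]
r2 m[wet→φ1] = [T, T, T, T]
r2 m[wind→φ0] = [T, T, T, T]
r2 m[fog→φ2] = [T, T, T, T]
r2 m[rain→φ1] = [F, T, F, F]
r2 m[rain→φ2] = [F, T, F, F]
r2 m[rain→φ3] = [F, T, T, F]
r2 m[rain→φ4] = [F, T, F, T]
r3 m[φ0→wet] = [T, T, T, T]
r3 m[φ0→wind] = [T, F, T, T]
r3 m[φ1→wet] = [T, T, F, T]
r3 m[φ1→rain] = [T, T, T, T]
r3 m[φ2→fog] = [F, F, T, F]
r3 m[φ2→rain] = [T, T, T, T]
r3 m[φ3→rain] = [F, T, F, T]
r3 m[φ4→rain] = [F, T, T, F]
r3 m[wet→φ0] = [T, T, T, T]
r3 m[wet→φ1] = [T, T, T, T]
r3 m[wind→φ0] = [T, T, T, T]
r3 m[fog→φ2] = [T, T, T, T]
r3 m[rain→φ1] = [F, T, F, F]
r3 m[rain→φ2] = [F, T, F, F]
r3 m[rain→φ3] = [F, T, T, F]
r3 m[rain→φ4] = [F, T, F, T]
r4 m[φ0→wet] = [T, T, T, T]
r4 m[φ0→wind] = [T, F, T, T]
r4 m[φ1→wet] = [T, T, F, T]
r4 m[φ1→rain] = [T, T, T, T]
r4 m[φ2→fog] = [F, F, T, F]
r4 m[φ2→rain] = [T, T, T, T]
r4 m[φ3→rain] = [F, T, F, T]
r4 m[φ4→rain] = [F, T, T, F]
r4 m[wet→φ0] = [T, T, F, T]
r4 m[wet→φ1] = [T, T, T, T]
r4 m[wind→φ0] = [T, T, T, T]
r4 m[fog→φ2] = [T, T, T, T]
r4 m[rain→φ1] = [F, T, F, F]
r4 m[rain→φ2] = [F, T, F, F]
r4 m[rain→φ3] = [F, T, T, F]
r4 m[rain→φ4] = [F, T, F, T]
r5 m[φ0→wet] = [T, T, T, T]
r5 m[φ0→wind] = [T, F, T, T]
r5 m[φ1→wet] = [T, T, F, T]
r5 m[φ1→rain] = [T, T, T, T]
r5 m[φ2→fog] = [F, F, T, F]
r5 m[φ2→rain] = [T, T, T, T]
r5 m[φ3→rain] = [F, T, F, T]
r5 m[φ4→rain] = [F, T, T, F]
r5 m[wet→φ0] = [T, T, F, T]
r5 m[wet→φ1] = [T, T, T, T]
r5 m[wind→φ0] = [T, T, T, T]
r5 m[fog→φ2] = [T, T, T, T]
r5 m[rain→φ1] = [F, T, F, F]
r5 m[rain→φ2] = [F, T, F, F]
r5 m[rain→φ3] = [F, T, T, F]
r5 m[rain→φ4] = [F, T, F, T]
fixed point reached at round 5
b[rain] = ⊗ incoming = [F, T, F, F]

b[rain] = [F, T, F, F]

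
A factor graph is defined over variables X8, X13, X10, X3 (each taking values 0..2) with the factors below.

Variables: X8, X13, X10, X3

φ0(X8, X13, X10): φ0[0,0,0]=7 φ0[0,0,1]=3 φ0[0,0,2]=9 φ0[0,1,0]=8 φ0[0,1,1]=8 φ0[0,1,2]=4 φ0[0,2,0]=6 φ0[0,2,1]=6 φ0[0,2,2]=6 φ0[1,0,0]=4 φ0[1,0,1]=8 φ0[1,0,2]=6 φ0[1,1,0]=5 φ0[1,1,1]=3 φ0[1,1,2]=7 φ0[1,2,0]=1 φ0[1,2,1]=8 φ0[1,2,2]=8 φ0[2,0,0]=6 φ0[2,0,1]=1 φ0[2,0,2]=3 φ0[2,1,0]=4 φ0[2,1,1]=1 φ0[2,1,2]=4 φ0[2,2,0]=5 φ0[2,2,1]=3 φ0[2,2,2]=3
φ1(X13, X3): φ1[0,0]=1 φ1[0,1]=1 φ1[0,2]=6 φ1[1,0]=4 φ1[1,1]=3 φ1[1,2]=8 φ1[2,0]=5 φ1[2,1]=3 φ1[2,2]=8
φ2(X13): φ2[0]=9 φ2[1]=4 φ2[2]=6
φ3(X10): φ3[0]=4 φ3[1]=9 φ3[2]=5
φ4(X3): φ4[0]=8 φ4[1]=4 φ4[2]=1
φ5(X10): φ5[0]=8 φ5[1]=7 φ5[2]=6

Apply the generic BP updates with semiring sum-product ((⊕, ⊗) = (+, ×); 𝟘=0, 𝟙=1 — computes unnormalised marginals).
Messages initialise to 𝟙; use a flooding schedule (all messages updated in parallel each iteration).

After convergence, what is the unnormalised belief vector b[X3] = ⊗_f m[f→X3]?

b[X3] = [828080, 291720, 249680]

init: all messages = 𝟙 over 3 values
r1 m[φ0→X8] = [57, 50, 30]
r1 m[φ0→X13] = [47, 44, 46]
r1 m[φ0→X10] = [46, 41, 50]
r1 m[φ1→X13] = [8, 15, 16]
r1 m[φ1→X3] = [10, 7, 22]
r1 m[φ2→X13] = [9, 4, 6]
r1 m[φ3→X10] = [4, 9, 5]
r1 m[φ4→X3] = [8, 4, 1]
r1 m[φ5→X10] = [8, 7, 6]
r1 m[X8→φ0] = [1, 1, 1]
r1 m[X13→φ0] = [1, 1, 1]
r1 m[X13→φ1] = [1, 1, 1]
r1 m[X13→φ2] = [1, 1, 1]
r1 m[X10→φ0] = [1, 1, 1]
r1 m[X10→φ3] = [1, 1, 1]
r1 m[X10→φ5] = [1, 1, 1]
r1 m[X3→φ1] = [1, 1, 1]
r1 m[X3→φ4] = [1, 1, 1]
r2 m[φ0→X8] = [57, 50, 30]
r2 m[φ0→X13] = [47, 44, 46]
r2 m[φ0→X10] = [46, 41, 50]
r2 m[φ1→X13] = [8, 15, 16]
r2 m[φ1→X3] = [10, 7, 22]
r2 m[φ2→X13] = [9, 4, 6]
r2 m[φ3→X10] = [4, 9, 5]
r2 m[φ4→X3] = [8, 4, 1]
r2 m[φ5→X10] = [8, 7, 6]
r2 m[X8→φ0] = [1, 1, 1]
r2 m[X13→φ0] = [72, 60, 96]
r2 m[X13→φ1] = [423, 176, 276]
r2 m[X13→φ2] = [376, 660, 736]
r2 m[X10→φ0] = [32, 63, 30]
r2 m[X10→φ3] = [368, 287, 300]
r2 m[X10→φ5] = [184, 369, 250]
r2 m[X3→φ1] = [8, 4, 1]
r2 m[X3→φ4] = [10, 7, 22]
r3 m[φ0→X8] = [173976, 166500, 85644]
r3 m[φ0→X13] = [1840, 1750, 1965]
r3 m[φ0→X10] = [3396, 3216, 3828]
r3 m[φ1→X13] = [18, 52, 60]
r3 m[φ1→X3] = [2507, 1779, 6154]
r3 m[φ2→X13] = [9, 4, 6]
r3 m[φ3→X10] = [4, 9, 5]
r3 m[φ4→X3] = [8, 4, 1]
r3 m[φ5→X10] = [8, 7, 6]
r3 m[X8→φ0] = [1, 1, 1]
r3 m[X13→φ0] = [72, 60, 96]
r3 m[X13→φ1] = [423, 176, 276]
r3 m[X13→φ2] = [376, 660, 736]
r3 m[X10→φ0] = [32, 63, 30]
r3 m[X10→φ3] = [368, 287, 300]
r3 m[X10→φ5] = [184, 369, 250]
r3 m[X3→φ1] = [8, 4, 1]
r3 m[X3→φ4] = [10, 7, 22]
r4 m[φ0→X8] = [173976, 166500, 85644]
r4 m[φ0→X13] = [1840, 1750, 1965]
r4 m[φ0→X10] = [3396, 3216, 3828]
r4 m[φ1→X13] = [18, 52, 60]
r4 m[φ1→X3] = [2507, 1779, 6154]
r4 m[φ2→X13] = [9, 4, 6]
r4 m[φ3→X10] = [4, 9, 5]
r4 m[φ4→X3] = [8, 4, 1]
r4 m[φ5→X10] = [8, 7, 6]
r4 m[X8→φ0] = [1, 1, 1]
r4 m[X13→φ0] = [162, 208, 360]
r4 m[X13→φ1] = [16560, 7000, 11790]
r4 m[X13→φ2] = [33120, 91000, 117900]
r4 m[X10→φ0] = [32, 63, 30]
r4 m[X10→φ3] = [27168, 22512, 22968]
r4 m[X10→φ5] = [13584, 28944, 19140]
r4 m[X3→φ1] = [8, 4, 1]
r4 m[X3→φ4] = [2507, 1779, 6154]
r5 m[φ0→X8] = [563686, 527176, 278618]
r5 m[φ0→X13] = [1840, 1750, 1965]
r5 m[φ0→X10] = [10610, 10560, 12156]
r5 m[φ1→X13] = [18, 52, 60]
r5 m[φ1→X3] = [103510, 72930, 249680]
r5 m[φ2→X13] = [9, 4, 6]
r5 m[φ3→X10] = [4, 9, 5]
r5 m[φ4→X3] = [8, 4, 1]
r5 m[φ5→X10] = [8, 7, 6]
r5 m[X8→φ0] = [1, 1, 1]
r5 m[X13→φ0] = [162, 208, 360]
r5 m[X13→φ1] = [16560, 7000, 11790]
r5 m[X13→φ2] = [33120, 91000, 117900]
r5 m[X10→φ0] = [32, 63, 30]
r5 m[X10→φ3] = [27168, 22512, 22968]
r5 m[X10→φ5] = [13584, 28944, 19140]
r5 m[X3→φ1] = [8, 4, 1]
r5 m[X3→φ4] = [2507, 1779, 6154]
r6 m[φ0→X8] = [563686, 527176, 278618]
r6 m[φ0→X13] = [1840, 1750, 1965]
r6 m[φ0→X10] = [10610, 10560, 12156]
r6 m[φ1→X13] = [18, 52, 60]
r6 m[φ1→X3] = [103510, 72930, 249680]
r6 m[φ2→X13] = [9, 4, 6]
r6 m[φ3→X10] = [4, 9, 5]
r6 m[φ4→X3] = [8, 4, 1]
r6 m[φ5→X10] = [8, 7, 6]
r6 m[X8→φ0] = [1, 1, 1]
r6 m[X13→φ0] = [162, 208, 360]
r6 m[X13→φ1] = [16560, 7000, 11790]
r6 m[X13→φ2] = [33120, 91000, 117900]
r6 m[X10→φ0] = [32, 63, 30]
r6 m[X10→φ3] = [84880, 73920, 72936]
r6 m[X10→φ5] = [42440, 95040, 60780]
r6 m[X3→φ1] = [8, 4, 1]
r6 m[X3→φ4] = [103510, 72930, 249680]
r7 m[φ0→X8] = [563686, 527176, 278618]
r7 m[φ0→X13] = [1840, 1750, 1965]
r7 m[φ0→X10] = [10610, 10560, 12156]
r7 m[φ1→X13] = [18, 52, 60]
r7 m[φ1→X3] = [103510, 72930, 249680]
r7 m[φ2→X13] = [9, 4, 6]
r7 m[φ3→X10] = [4, 9, 5]
r7 m[φ4→X3] = [8, 4, 1]
r7 m[φ5→X10] = [8, 7, 6]
r7 m[X8→φ0] = [1, 1, 1]
r7 m[X13→φ0] = [162, 208, 360]
r7 m[X13→φ1] = [16560, 7000, 11790]
r7 m[X13→φ2] = [33120, 91000, 117900]
r7 m[X10→φ0] = [32, 63, 30]
r7 m[X10→φ3] = [84880, 73920, 72936]
r7 m[X10→φ5] = [42440, 95040, 60780]
r7 m[X3→φ1] = [8, 4, 1]
r7 m[X3→φ4] = [103510, 72930, 249680]
fixed point reached at round 7
b[X3] = ⊗ incoming = [828080, 291720, 249680]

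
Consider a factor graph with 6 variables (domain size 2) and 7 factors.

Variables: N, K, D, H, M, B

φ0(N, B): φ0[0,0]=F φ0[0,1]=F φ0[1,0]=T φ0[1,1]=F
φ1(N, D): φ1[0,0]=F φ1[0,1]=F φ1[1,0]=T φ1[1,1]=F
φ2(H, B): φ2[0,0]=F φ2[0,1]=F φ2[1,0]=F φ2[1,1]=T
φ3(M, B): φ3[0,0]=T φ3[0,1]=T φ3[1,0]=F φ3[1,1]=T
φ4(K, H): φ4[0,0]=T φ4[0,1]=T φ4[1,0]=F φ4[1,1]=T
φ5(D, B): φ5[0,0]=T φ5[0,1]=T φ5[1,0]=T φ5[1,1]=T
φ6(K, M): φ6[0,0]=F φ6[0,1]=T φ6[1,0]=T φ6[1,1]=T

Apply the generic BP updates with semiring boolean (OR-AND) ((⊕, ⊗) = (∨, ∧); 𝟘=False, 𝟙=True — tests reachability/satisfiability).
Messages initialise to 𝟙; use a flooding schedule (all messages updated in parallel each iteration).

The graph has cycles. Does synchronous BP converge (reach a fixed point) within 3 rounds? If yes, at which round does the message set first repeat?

init: all messages = 𝟙 over 2 values
r1 m[φ0→N] = [F, T]
r1 m[φ0→B] = [T, F]
r1 m[φ1→N] = [F, T]
r1 m[φ1→D] = [T, F]
r1 m[φ2→H] = [F, T]
r1 m[φ2→B] = [F, T]
r1 m[φ3→M] = [T, T]
r1 m[φ3→B] = [T, T]
r1 m[φ4→K] = [T, T]
r1 m[φ4→H] = [T, T]
r1 m[φ5→D] = [T, T]
r1 m[φ5→B] = [T, T]
r1 m[φ6→K] = [T, T]
r1 m[φ6→M] = [T, T]
r1 m[N→φ0] = [T, T]
r1 m[N→φ1] = [T, T]
r1 m[K→φ4] = [T, T]
r1 m[K→φ6] = [T, T]
r1 m[D→φ1] = [T, T]
r1 m[D→φ5] = [T, T]
r1 m[H→φ2] = [T, T]
r1 m[H→φ4] = [T, T]
r1 m[M→φ3] = [T, T]
r1 m[M→φ6] = [T, T]
r1 m[B→φ0] = [T, T]
r1 m[B→φ2] = [T, T]
r1 m[B→φ3] = [T, T]
r1 m[B→φ5] = [T, T]
r2 m[φ0→N] = [F, T]
r2 m[φ0→B] = [T, F]
r2 m[φ1→N] = [F, T]
r2 m[φ1→D] = [T, F]
r2 m[φ2→H] = [F, T]
r2 m[φ2→B] = [F, T]
r2 m[φ3→M] = [T, T]
r2 m[φ3→B] = [T, T]
r2 m[φ4→K] = [T, T]
r2 m[φ4→H] = [T, T]
r2 m[φ5→D] = [T, T]
r2 m[φ5→B] = [T, T]
r2 m[φ6→K] = [T, T]
r2 m[φ6→M] = [T, T]
r2 m[N→φ0] = [F, T]
r2 m[N→φ1] = [F, T]
r2 m[K→φ4] = [T, T]
r2 m[K→φ6] = [T, T]
r2 m[D→φ1] = [T, T]
r2 m[D→φ5] = [T, F]
r2 m[H→φ2] = [T, T]
r2 m[H→φ4] = [F, T]
r2 m[M→φ3] = [T, T]
r2 m[M→φ6] = [T, T]
r2 m[B→φ0] = [F, T]
r2 m[B→φ2] = [T, F]
r2 m[B→φ3] = [F, F]
r2 m[B→φ5] = [F, F]
r3 m[φ0→N] = [F, F]
r3 m[φ0→B] = [T, F]
r3 m[φ1→N] = [F, T]
r3 m[φ1→D] = [T, F]
r3 m[φ2→H] = [F, F]
r3 m[φ2→B] = [F, T]
r3 m[φ3→M] = [F, F]
r3 m[φ3→B] = [T, T]
r3 m[φ4→K] = [T, T]
r3 m[φ4→H] = [T, T]
r3 m[φ5→D] = [F, F]
r3 m[φ5→B] = [T, T]
r3 m[φ6→K] = [T, T]
r3 m[φ6→M] = [T, T]
r3 m[N→φ0] = [F, T]
r3 m[N→φ1] = [F, T]
r3 m[K→φ4] = [T, T]
r3 m[K→φ6] = [T, T]
r3 m[D→φ1] = [T, T]
r3 m[D→φ5] = [T, F]
r3 m[H→φ2] = [T, T]
r3 m[H→φ4] = [F, T]
r3 m[M→φ3] = [T, T]
r3 m[M→φ6] = [T, T]
r3 m[B→φ0] = [F, T]
r3 m[B→φ2] = [T, F]
r3 m[B→φ3] = [F, F]
r3 m[B→φ5] = [F, F]
no fixed point within 3 rounds

NOT CONVERGED within 3 rounds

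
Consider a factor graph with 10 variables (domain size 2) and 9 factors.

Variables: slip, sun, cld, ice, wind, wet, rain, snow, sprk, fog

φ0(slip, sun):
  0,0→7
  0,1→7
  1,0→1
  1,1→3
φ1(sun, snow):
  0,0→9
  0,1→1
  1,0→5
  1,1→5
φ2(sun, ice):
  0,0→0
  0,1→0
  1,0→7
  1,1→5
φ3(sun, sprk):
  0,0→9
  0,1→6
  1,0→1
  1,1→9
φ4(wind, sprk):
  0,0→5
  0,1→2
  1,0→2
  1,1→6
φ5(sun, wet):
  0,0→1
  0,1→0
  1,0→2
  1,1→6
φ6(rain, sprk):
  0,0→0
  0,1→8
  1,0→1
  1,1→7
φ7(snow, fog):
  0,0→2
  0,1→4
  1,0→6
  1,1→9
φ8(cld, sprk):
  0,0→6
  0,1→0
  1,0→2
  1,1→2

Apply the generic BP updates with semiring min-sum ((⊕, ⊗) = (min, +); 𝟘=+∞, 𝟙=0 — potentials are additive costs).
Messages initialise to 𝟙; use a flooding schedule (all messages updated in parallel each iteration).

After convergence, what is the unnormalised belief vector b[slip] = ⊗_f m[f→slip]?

init: all messages = 𝟙 over 2 values
r1 m[φ0→slip] = [7, 1]
r1 m[φ0→sun] = [1, 3]
r1 m[φ1→sun] = [1, 5]
r1 m[φ1→snow] = [5, 1]
r1 m[φ2→sun] = [0, 5]
r1 m[φ2→ice] = [0, 0]
r1 m[φ3→sun] = [6, 1]
r1 m[φ3→sprk] = [1, 6]
r1 m[φ4→wind] = [2, 2]
r1 m[φ4→sprk] = [2, 2]
r1 m[φ5→sun] = [0, 2]
r1 m[φ5→wet] = [1, 0]
r1 m[φ6→rain] = [0, 1]
r1 m[φ6→sprk] = [0, 7]
r1 m[φ7→snow] = [2, 6]
r1 m[φ7→fog] = [2, 4]
r1 m[φ8→cld] = [0, 2]
r1 m[φ8→sprk] = [2, 0]
r1 m[slip→φ0] = [0, 0]
r1 m[sun→φ0] = [0, 0]
r1 m[sun→φ1] = [0, 0]
r1 m[sun→φ2] = [0, 0]
r1 m[sun→φ3] = [0, 0]
r1 m[sun→φ5] = [0, 0]
r1 m[cld→φ8] = [0, 0]
r1 m[ice→φ2] = [0, 0]
r1 m[wind→φ4] = [0, 0]
r1 m[wet→φ5] = [0, 0]
r1 m[rain→φ6] = [0, 0]
r1 m[snow→φ1] = [0, 0]
r1 m[snow→φ7] = [0, 0]
r1 m[sprk→φ3] = [0, 0]
r1 m[sprk→φ4] = [0, 0]
r1 m[sprk→φ6] = [0, 0]
r1 m[sprk→φ8] = [0, 0]
r1 m[fog→φ7] = [0, 0]
r2 m[φ0→slip] = [7, 1]
r2 m[φ0→sun] = [1, 3]
r2 m[φ1→sun] = [1, 5]
r2 m[φ1→snow] = [5, 1]
r2 m[φ2→sun] = [0, 5]
r2 m[φ2→ice] = [0, 0]
r2 m[φ3→sun] = [6, 1]
r2 m[φ3→sprk] = [1, 6]
r2 m[φ4→wind] = [2, 2]
r2 m[φ4→sprk] = [2, 2]
r2 m[φ5→sun] = [0, 2]
r2 m[φ5→wet] = [1, 0]
r2 m[φ6→rain] = [0, 1]
r2 m[φ6→sprk] = [0, 7]
r2 m[φ7→snow] = [2, 6]
r2 m[φ7→fog] = [2, 4]
r2 m[φ8→cld] = [0, 2]
r2 m[φ8→sprk] = [2, 0]
r2 m[slip→φ0] = [0, 0]
r2 m[sun→φ0] = [7, 13]
r2 m[sun→φ1] = [7, 11]
r2 m[sun→φ2] = [8, 11]
r2 m[sun→φ3] = [2, 15]
r2 m[sun→φ5] = [8, 14]
r2 m[cld→φ8] = [0, 0]
r2 m[ice→φ2] = [0, 0]
r2 m[wind→φ4] = [0, 0]
r2 m[wet→φ5] = [0, 0]
r2 m[rain→φ6] = [0, 0]
r2 m[snow→φ1] = [2, 6]
r2 m[snow→φ7] = [5, 1]
r2 m[sprk→φ3] = [4, 9]
r2 m[sprk→φ4] = [3, 13]
r2 m[sprk→φ6] = [5, 8]
r2 m[sprk→φ8] = [3, 15]
r2 m[fog→φ7] = [0, 0]
r3 m[φ0→slip] = [14, 8]
r3 m[φ0→sun] = [1, 3]
r3 m[φ1→sun] = [7, 7]
r3 m[φ1→snow] = [16, 8]
r3 m[φ2→sun] = [0, 5]
r3 m[φ2→ice] = [8, 8]
r3 m[φ3→sun] = [13, 5]
r3 m[φ3→sprk] = [11, 8]
r3 m[φ4→wind] = [8, 5]
r3 m[φ4→sprk] = [2, 2]
r3 m[φ5→sun] = [0, 2]
r3 m[φ5→wet] = [9, 8]
r3 m[φ6→rain] = [5, 6]
r3 m[φ6→sprk] = [0, 7]
r3 m[φ7→snow] = [2, 6]
r3 m[φ7→fog] = [7, 9]
r3 m[φ8→cld] = [9, 5]
r3 m[φ8→sprk] = [2, 0]
r3 m[slip→φ0] = [0, 0]
r3 m[sun→φ0] = [7, 13]
r3 m[sun→φ1] = [7, 11]
r3 m[sun→φ2] = [8, 11]
r3 m[sun→φ3] = [2, 15]
r3 m[sun→φ5] = [8, 14]
r3 m[cld→φ8] = [0, 0]
r3 m[ice→φ2] = [0, 0]
r3 m[wind→φ4] = [0, 0]
r3 m[wet→φ5] = [0, 0]
r3 m[rain→φ6] = [0, 0]
r3 m[snow→φ1] = [2, 6]
r3 m[snow→φ7] = [5, 1]
r3 m[sprk→φ3] = [4, 9]
r3 m[sprk→φ4] = [3, 13]
r3 m[sprk→φ6] = [5, 8]
r3 m[sprk→φ8] = [3, 15]
r3 m[fog→φ7] = [0, 0]
r4 m[φ0→slip] = [14, 8]
r4 m[φ0→sun] = [1, 3]
r4 m[φ1→sun] = [7, 7]
r4 m[φ1→snow] = [16, 8]
r4 m[φ2→sun] = [0, 5]
r4 m[φ2→ice] = [8, 8]
r4 m[φ3→sun] = [13, 5]
r4 m[φ3→sprk] = [11, 8]
r4 m[φ4→wind] = [8, 5]
r4 m[φ4→sprk] = [2, 2]
r4 m[φ5→sun] = [0, 2]
r4 m[φ5→wet] = [9, 8]
r4 m[φ6→rain] = [5, 6]
r4 m[φ6→sprk] = [0, 7]
r4 m[φ7→snow] = [2, 6]
r4 m[φ7→fog] = [7, 9]
r4 m[φ8→cld] = [9, 5]
r4 m[φ8→sprk] = [2, 0]
r4 m[slip→φ0] = [0, 0]
r4 m[sun→φ0] = [20, 19]
r4 m[sun→φ1] = [14, 15]
r4 m[sun→φ2] = [21, 17]
r4 m[sun→φ3] = [8, 17]
r4 m[sun→φ5] = [21, 20]
r4 m[cld→φ8] = [0, 0]
r4 m[ice→φ2] = [0, 0]
r4 m[wind→φ4] = [0, 0]
r4 m[wet→φ5] = [0, 0]
r4 m[rain→φ6] = [0, 0]
r4 m[snow→φ1] = [2, 6]
r4 m[snow→φ7] = [16, 8]
r4 m[sprk→φ3] = [4, 9]
r4 m[sprk→φ4] = [13, 15]
r4 m[sprk→φ6] = [15, 10]
r4 m[sprk→φ8] = [13, 17]
r4 m[fog→φ7] = [0, 0]
r5 m[φ0→slip] = [26, 21]
r5 m[φ0→sun] = [1, 3]
r5 m[φ1→sun] = [7, 7]
r5 m[φ1→snow] = [20, 15]
r5 m[φ2→sun] = [0, 5]
r5 m[φ2→ice] = [21, 21]
r5 m[φ3→sun] = [13, 5]
r5 m[φ3→sprk] = [17, 14]
r5 m[φ4→wind] = [17, 15]
r5 m[φ4→sprk] = [2, 2]
r5 m[φ5→sun] = [0, 2]
r5 m[φ5→wet] = [22, 21]
r5 m[φ6→rain] = [15, 16]
r5 m[φ6→sprk] = [0, 7]
r5 m[φ7→snow] = [2, 6]
r5 m[φ7→fog] = [14, 17]
r5 m[φ8→cld] = [17, 15]
r5 m[φ8→sprk] = [2, 0]
r5 m[slip→φ0] = [0, 0]
r5 m[sun→φ0] = [20, 19]
r5 m[sun→φ1] = [14, 15]
r5 m[sun→φ2] = [21, 17]
r5 m[sun→φ3] = [8, 17]
r5 m[sun→φ5] = [21, 20]
r5 m[cld→φ8] = [0, 0]
r5 m[ice→φ2] = [0, 0]
r5 m[wind→φ4] = [0, 0]
r5 m[wet→φ5] = [0, 0]
r5 m[rain→φ6] = [0, 0]
r5 m[snow→φ1] = [2, 6]
r5 m[snow→φ7] = [16, 8]
r5 m[sprk→φ3] = [4, 9]
r5 m[sprk→φ4] = [13, 15]
r5 m[sprk→φ6] = [15, 10]
r5 m[sprk→φ8] = [13, 17]
r5 m[fog→φ7] = [0, 0]
r6 m[φ0→slip] = [26, 21]
r6 m[φ0→sun] = [1, 3]
r6 m[φ1→sun] = [7, 7]
r6 m[φ1→snow] = [20, 15]
r6 m[φ2→sun] = [0, 5]
r6 m[φ2→ice] = [21, 21]
r6 m[φ3→sun] = [13, 5]
r6 m[φ3→sprk] = [17, 14]
r6 m[φ4→wind] = [17, 15]
r6 m[φ4→sprk] = [2, 2]
r6 m[φ5→sun] = [0, 2]
r6 m[φ5→wet] = [22, 21]
r6 m[φ6→rain] = [15, 16]
r6 m[φ6→sprk] = [0, 7]
r6 m[φ7→snow] = [2, 6]
r6 m[φ7→fog] = [14, 17]
r6 m[φ8→cld] = [17, 15]
r6 m[φ8→sprk] = [2, 0]
r6 m[slip→φ0] = [0, 0]
r6 m[sun→φ0] = [20, 19]
r6 m[sun→φ1] = [14, 15]
r6 m[sun→φ2] = [21, 17]
r6 m[sun→φ3] = [8, 17]
r6 m[sun→φ5] = [21, 20]
r6 m[cld→φ8] = [0, 0]
r6 m[ice→φ2] = [0, 0]
r6 m[wind→φ4] = [0, 0]
r6 m[wet→φ5] = [0, 0]
r6 m[rain→φ6] = [0, 0]
r6 m[snow→φ1] = [2, 6]
r6 m[snow→φ7] = [20, 15]
r6 m[sprk→φ3] = [4, 9]
r6 m[sprk→φ4] = [19, 21]
r6 m[sprk→φ6] = [21, 16]
r6 m[sprk→φ8] = [19, 23]
r6 m[fog→φ7] = [0, 0]
r7 m[φ0→slip] = [26, 21]
r7 m[φ0→sun] = [1, 3]
r7 m[φ1→sun] = [7, 7]
r7 m[φ1→snow] = [20, 15]
r7 m[φ2→sun] = [0, 5]
r7 m[φ2→ice] = [21, 21]
r7 m[φ3→sun] = [13, 5]
r7 m[φ3→sprk] = [17, 14]
r7 m[φ4→wind] = [23, 21]
r7 m[φ4→sprk] = [2, 2]
r7 m[φ5→sun] = [0, 2]
r7 m[φ5→wet] = [22, 21]
r7 m[φ6→rain] = [21, 22]
r7 m[φ6→sprk] = [0, 7]
r7 m[φ7→snow] = [2, 6]
r7 m[φ7→fog] = [21, 24]
r7 m[φ8→cld] = [23, 21]
r7 m[φ8→sprk] = [2, 0]
r7 m[slip→φ0] = [0, 0]
r7 m[sun→φ0] = [20, 19]
r7 m[sun→φ1] = [14, 15]
r7 m[sun→φ2] = [21, 17]
r7 m[sun→φ3] = [8, 17]
r7 m[sun→φ5] = [21, 20]
r7 m[cld→φ8] = [0, 0]
r7 m[ice→φ2] = [0, 0]
r7 m[wind→φ4] = [0, 0]
r7 m[wet→φ5] = [0, 0]
r7 m[rain→φ6] = [0, 0]
r7 m[snow→φ1] = [2, 6]
r7 m[snow→φ7] = [20, 15]
r7 m[sprk→φ3] = [4, 9]
r7 m[sprk→φ4] = [19, 21]
r7 m[sprk→φ6] = [21, 16]
r7 m[sprk→φ8] = [19, 23]
r7 m[fog→φ7] = [0, 0]
r8 m[φ0→slip] = [26, 21]
r8 m[φ0→sun] = [1, 3]
r8 m[φ1→sun] = [7, 7]
r8 m[φ1→snow] = [20, 15]
r8 m[φ2→sun] = [0, 5]
r8 m[φ2→ice] = [21, 21]
r8 m[φ3→sun] = [13, 5]
r8 m[φ3→sprk] = [17, 14]
r8 m[φ4→wind] = [23, 21]
r8 m[φ4→sprk] = [2, 2]
r8 m[φ5→sun] = [0, 2]
r8 m[φ5→wet] = [22, 21]
r8 m[φ6→rain] = [21, 22]
r8 m[φ6→sprk] = [0, 7]
r8 m[φ7→snow] = [2, 6]
r8 m[φ7→fog] = [21, 24]
r8 m[φ8→cld] = [23, 21]
r8 m[φ8→sprk] = [2, 0]
r8 m[slip→φ0] = [0, 0]
r8 m[sun→φ0] = [20, 19]
r8 m[sun→φ1] = [14, 15]
r8 m[sun→φ2] = [21, 17]
r8 m[sun→φ3] = [8, 17]
r8 m[sun→φ5] = [21, 20]
r8 m[cld→φ8] = [0, 0]
r8 m[ice→φ2] = [0, 0]
r8 m[wind→φ4] = [0, 0]
r8 m[wet→φ5] = [0, 0]
r8 m[rain→φ6] = [0, 0]
r8 m[snow→φ1] = [2, 6]
r8 m[snow→φ7] = [20, 15]
r8 m[sprk→φ3] = [4, 9]
r8 m[sprk→φ4] = [19, 21]
r8 m[sprk→φ6] = [21, 16]
r8 m[sprk→φ8] = [19, 23]
r8 m[fog→φ7] = [0, 0]
fixed point reached at round 8
b[slip] = ⊗ incoming = [26, 21]

b[slip] = [26, 21]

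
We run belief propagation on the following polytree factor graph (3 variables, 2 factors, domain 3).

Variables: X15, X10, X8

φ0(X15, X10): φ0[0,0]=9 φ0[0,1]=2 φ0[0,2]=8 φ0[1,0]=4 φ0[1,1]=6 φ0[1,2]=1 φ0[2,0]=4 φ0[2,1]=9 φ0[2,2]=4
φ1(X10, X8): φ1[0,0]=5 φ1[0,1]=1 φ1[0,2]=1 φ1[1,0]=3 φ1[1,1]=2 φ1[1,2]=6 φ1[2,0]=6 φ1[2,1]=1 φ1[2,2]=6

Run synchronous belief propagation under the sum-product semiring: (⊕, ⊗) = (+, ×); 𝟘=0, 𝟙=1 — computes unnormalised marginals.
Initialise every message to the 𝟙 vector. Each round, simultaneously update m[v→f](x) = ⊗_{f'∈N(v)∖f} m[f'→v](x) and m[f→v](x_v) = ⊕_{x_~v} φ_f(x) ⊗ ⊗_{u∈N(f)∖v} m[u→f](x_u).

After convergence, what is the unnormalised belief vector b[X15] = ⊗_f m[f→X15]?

b[X15] = [189, 107, 179]

init: all messages = 𝟙 over 3 values
r1 m[φ0→X15] = [19, 11, 17]
r1 m[φ0→X10] = [17, 17, 13]
r1 m[φ1→X10] = [7, 11, 13]
r1 m[φ1→X8] = [14, 4, 13]
r1 m[X15→φ0] = [1, 1, 1]
r1 m[X10→φ0] = [1, 1, 1]
r1 m[X10→φ1] = [1, 1, 1]
r1 m[X8→φ1] = [1, 1, 1]
r2 m[φ0→X15] = [19, 11, 17]
r2 m[φ0→X10] = [17, 17, 13]
r2 m[φ1→X10] = [7, 11, 13]
r2 m[φ1→X8] = [14, 4, 13]
r2 m[X15→φ0] = [1, 1, 1]
r2 m[X10→φ0] = [7, 11, 13]
r2 m[X10→φ1] = [17, 17, 13]
r2 m[X8→φ1] = [1, 1, 1]
r3 m[φ0→X15] = [189, 107, 179]
r3 m[φ0→X10] = [17, 17, 13]
r3 m[φ1→X10] = [7, 11, 13]
r3 m[φ1→X8] = [214, 64, 197]
r3 m[X15→φ0] = [1, 1, 1]
r3 m[X10→φ0] = [7, 11, 13]
r3 m[X10→φ1] = [17, 17, 13]
r3 m[X8→φ1] = [1, 1, 1]
r4 m[φ0→X15] = [189, 107, 179]
r4 m[φ0→X10] = [17, 17, 13]
r4 m[φ1→X10] = [7, 11, 13]
r4 m[φ1→X8] = [214, 64, 197]
r4 m[X15→φ0] = [1, 1, 1]
r4 m[X10→φ0] = [7, 11, 13]
r4 m[X10→φ1] = [17, 17, 13]
r4 m[X8→φ1] = [1, 1, 1]
fixed point reached at round 4
b[X15] = ⊗ incoming = [189, 107, 179]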